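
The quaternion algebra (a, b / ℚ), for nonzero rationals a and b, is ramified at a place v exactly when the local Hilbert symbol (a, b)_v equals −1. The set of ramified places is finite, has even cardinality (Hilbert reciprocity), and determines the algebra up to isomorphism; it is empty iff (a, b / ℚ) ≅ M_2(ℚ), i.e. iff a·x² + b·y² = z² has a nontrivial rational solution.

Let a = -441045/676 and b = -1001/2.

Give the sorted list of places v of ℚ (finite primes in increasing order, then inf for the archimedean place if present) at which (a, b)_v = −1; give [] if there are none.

[5, 11, 13, inf]

Mod squares: a ≡ -5, b ≡ -2002. Check v ∈ {∞, 2, 3, 5, 7, 11, 13}.
v=2: v_2(a)=-2, v_2(b)=-1; units ≡ 3, 7 (mod 8); ε·ε+αω+βω = 1·1+-2·0+-1·1 ≡ 0  ⇒  (a,b)_2 = +1.
v=5: a=5^1·(≡1), b=5^0·(≡2) mod 5; (1|5)=+1, (2|5)=-1; (−1)^{1·0·2}·(+1)^0·(-1)^1 = -1.
v=7: a=7^0·(≡1), b=7^1·(≡2) mod 7; (1|7)=+1, (2|7)=+1; (−1)^{0·1·3}·(+1)^1·(+1)^0 = +1.
v=∞: -5 < 0 and -2002 < 0  ⇒  (a,b)_∞ = -1.
v=3: a=3^6·(≡1), b=3^0·(≡2) mod 3; (1|3)=+1, (2|3)=-1; (−1)^{6·0·1}·(+1)^0·(-1)^6 = +1.
v=13: a=13^-2·(≡8), b=13^1·(≡7) mod 13; (8|13)=-1, (7|13)=-1; (−1)^{-2·1·6}·(-1)^1·(-1)^-2 = -1.
v=11: a=11^2·(≡8), b=11^1·(≡4) mod 11; (8|11)=-1, (4|11)=+1; (−1)^{2·1·5}·(-1)^1·(+1)^2 = -1.
(-5, -2002 / ℚ) ramifies at {5, 11, 13, ∞}: a division algebra.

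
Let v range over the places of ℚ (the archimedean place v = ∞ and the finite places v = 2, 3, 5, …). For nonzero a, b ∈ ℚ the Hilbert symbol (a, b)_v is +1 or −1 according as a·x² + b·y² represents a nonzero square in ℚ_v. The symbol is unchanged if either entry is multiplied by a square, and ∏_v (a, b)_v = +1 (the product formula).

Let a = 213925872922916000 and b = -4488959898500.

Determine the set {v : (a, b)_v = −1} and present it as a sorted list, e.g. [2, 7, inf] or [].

(a, b) ≡ (28490, -1265) mod (ℚ^×)²; places V = {2, 5, 7, 11, 23, 37, ∞}.
(a,b)_5: α=3, u≡3; β=3, v≡2 (mod 5); (3|5)=-1, (2|5)=-1; sign (−1)^0·-1^3·-1^3 = +1.
(a,b)_37: α=3, u≡34; β=2, v≡26 (mod 37); (34|37)=+1, (26|37)=+1; sign (−1)^0·+1^2·+1^3 = +1.
(a,b)_7: α=3, u≡3; β=2, v≡1 (mod 7); (3|7)=-1, (1|7)=+1; sign (−1)^0·-1^2·+1^3 = +1.
(a,b)_∞: sgn(28490)=+, sgn(-1265)=−, so +1.
(a,b)_11: α=1, u≡5; β=1, v≡7 (mod 11); (5|11)=+1, (7|11)=-1; sign (−1)^1·+1^1·-1^1 = +1.
(a,b)_23: α=4, u≡9; β=3, v≡7 (mod 23); (9|23)=+1, (7|23)=-1; sign (−1)^0·+1^3·-1^4 = +1.
(a,b)_2: α=5, β=2; u≡5, v≡7 (mod 8); ε(u)ε(v)=0·1, αω(v)=5·0, βω(u)=2·1; sum ≡ 0  ⇒  +1.
Every local symbol is +1, so the conic 28490·x² + -1265·y² = z² has ℚ_v-points for all v and hence a ℚ-point; (a, b / ℚ) ≅ M_2(ℚ).

[]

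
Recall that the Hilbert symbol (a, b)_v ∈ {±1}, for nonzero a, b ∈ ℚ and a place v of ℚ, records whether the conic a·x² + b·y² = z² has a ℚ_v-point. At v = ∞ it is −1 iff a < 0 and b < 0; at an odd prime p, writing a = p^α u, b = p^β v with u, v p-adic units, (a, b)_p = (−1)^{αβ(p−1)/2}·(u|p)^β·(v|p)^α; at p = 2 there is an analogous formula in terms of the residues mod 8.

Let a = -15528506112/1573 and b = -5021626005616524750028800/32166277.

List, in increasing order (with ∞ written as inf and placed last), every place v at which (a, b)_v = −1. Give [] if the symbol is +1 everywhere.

[13, 29, 31, inf]

(a, b) ≡ (-198679, -221) mod (ℚ^×)²; places V = {2, 3, 5, 7, 11, 13, 17, 29, 31, ∞}.
(a,b)_31: α=1, u≡28; β=2, v≡12 (mod 31); (28|31)=+1, (12|31)=-1; sign (−1)^0·+1^2·-1^1 = -1.
(a,b)_11: α=-2, u≡1; β=-4, v≡10 (mod 11); (1|11)=+1, (10|11)=-1; sign (−1)^0·+1^-4·-1^-2 = +1.
(a,b)_2: α=8, β=16; u≡1, v≡3 (mod 8); ε(u)ε(v)=0·1, αω(v)=8·1, βω(u)=16·0; sum ≡ 0  ⇒  +1.
(a,b)_5: α=0, u≡1; β=2, v≡4 (mod 5); (1|5)=+1, (4|5)=+1; sign (−1)^0·+1^2·+1^0 = +1.
(a,b)_17: α=1, u≡15; β=3, v≡1 (mod 17); (15|17)=+1, (1|17)=+1; sign (−1)^0·+1^3·+1^1 = +1.
(a,b)_29: α=1, u≡23; β=2, v≡14 (mod 29); (23|29)=+1, (14|29)=-1; sign (−1)^0·+1^2·-1^1 = -1.
(a,b)_3: α=4, u≡2; β=8, v≡1 (mod 3); (2|3)=-1, (1|3)=+1; sign (−1)^0·-1^8·+1^4 = +1.
(a,b)_13: α=-1, u≡6; β=-3, v≡10 (mod 13); (6|13)=-1, (10|13)=+1; sign (−1)^0·-1^-3·+1^-1 = -1.
(a,b)_7: α=2, u≡2; β=6, v≡6 (mod 7); (2|7)=+1, (6|7)=-1; sign (−1)^0·+1^6·-1^2 = +1.
(a,b)_∞: sgn(-198679)=−, sgn(-221)=−, so -1.
|Ram(-198679, -221)| = 4, even; anisotropic at {13, 29, 31, ∞}.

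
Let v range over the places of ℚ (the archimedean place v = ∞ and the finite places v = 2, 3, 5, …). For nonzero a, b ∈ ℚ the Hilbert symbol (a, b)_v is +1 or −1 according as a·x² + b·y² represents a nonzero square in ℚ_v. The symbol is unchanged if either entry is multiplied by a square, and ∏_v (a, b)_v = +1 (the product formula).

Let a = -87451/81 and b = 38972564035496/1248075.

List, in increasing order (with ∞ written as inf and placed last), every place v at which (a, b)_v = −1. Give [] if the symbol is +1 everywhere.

(a, b) ≡ (-91, 78) mod (ℚ^×)²; places V = {2, 3, 5, 7, 13, 31, 43, ∞}.
(a,b)_∞: sgn(-91)=−, sgn(78)=+, so +1.
(a,b)_13: α=1, u≡11; β=3, v≡2 (mod 13); (11|13)=-1, (2|13)=-1; sign (−1)^0·-1^3·-1^1 = +1.
(a,b)_2: α=0, β=3; u≡5, v≡7 (mod 8); ε(u)ε(v)=0·1, αω(v)=0·0, βω(u)=3·1; sum ≡ 1  ⇒  -1.
(a,b)_5: α=0, u≡4; β=-2, v≡2 (mod 5); (4|5)=+1, (2|5)=-1; sign (−1)^0·+1^-2·-1^0 = +1.
(a,b)_7: α=1, u≡4; β=4, v≡1 (mod 7); (4|7)=+1, (1|7)=+1; sign (−1)^0·+1^4·+1^1 = +1.
(a,b)_43: α=0, u≡15; β=-2, v≡40 (mod 43); (15|43)=+1, (40|43)=+1; sign (−1)^0·+1^-2·+1^0 = +1.
(a,b)_3: α=-4, u≡2; β=-3, v≡2 (mod 3); (2|3)=-1, (2|3)=-1; sign (−1)^0·-1^-3·-1^-4 = -1.
(a,b)_31: α=2, u≡5; β=4, v≡28 (mod 31); (5|31)=+1, (28|31)=+1; sign (−1)^0·+1^4·+1^2 = +1.
|Ram(-91, 78)| = 2, even; anisotropic at {2, 3}.

[2, 3]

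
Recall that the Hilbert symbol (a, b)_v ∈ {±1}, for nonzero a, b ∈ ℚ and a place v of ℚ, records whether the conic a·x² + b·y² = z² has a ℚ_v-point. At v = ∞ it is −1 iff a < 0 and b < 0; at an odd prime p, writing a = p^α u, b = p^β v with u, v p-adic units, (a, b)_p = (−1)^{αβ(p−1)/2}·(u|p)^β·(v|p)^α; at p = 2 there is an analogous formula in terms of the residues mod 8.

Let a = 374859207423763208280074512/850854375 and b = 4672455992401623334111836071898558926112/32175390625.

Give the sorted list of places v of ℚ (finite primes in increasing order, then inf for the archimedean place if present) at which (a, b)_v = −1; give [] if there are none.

Mod squares: a ≡ 1569799, b ≡ 356642. Check v ∈ {∞, 2, 3, 5, 7, 11, 13, 19, 29, 31, 37, 41, 43}.
v=5: a=5^-4·(≡1), b=5^-8·(≡3) mod 5; (1|5)=+1, (3|5)=-1; (−1)^{-4·-8·2}·(+1)^-8·(-1)^-4 = +1.
v=11: a=11^3·(≡2), b=11^5·(≡3) mod 11; (2|11)=-1, (3|11)=+1; (−1)^{3·5·5}·(-1)^5·(+1)^3 = +1.
v=43: a=43^6·(≡13), b=43^9·(≡16) mod 43; (13|43)=+1, (16|43)=+1; (−1)^{6·9·21}·(+1)^9·(+1)^6 = +1.
v=31: a=31^2·(≡24), b=31^0·(≡9) mod 31; (24|31)=-1, (9|31)=+1; (−1)^{2·0·15}·(-1)^0·(+1)^2 = +1.
v=∞: 1569799 > 0 and 356642 > 0  ⇒  (a,b)_∞ = +1.
v=3: a=3^-4·(≡1), b=3^4·(≡2) mod 3; (1|3)=+1, (2|3)=-1; (−1)^{-4·4·1}·(+1)^4·(-1)^-4 = +1.
v=7: a=7^-5·(≡5), b=7^-2·(≡5) mod 7; (5|7)=-1, (5|7)=-1; (−1)^{-5·-2·3}·(-1)^-2·(-1)^-5 = -1.
v=2: v_2(a)=4, v_2(b)=5; units ≡ 7, 1 (mod 8); ε·ε+αω+βω = 1·0+4·0+5·0 ≡ 0  ⇒  (a,b)_2 = +1.
v=13: a=13^2·(≡9), b=13^3·(≡10) mod 13; (9|13)=+1, (10|13)=+1; (−1)^{2·3·6}·(+1)^3·(+1)^2 = +1.
v=29: a=29^3·(≡18), b=29^5·(≡26) mod 29; (18|29)=-1, (26|29)=-1; (−1)^{3·5·14}·(-1)^5·(-1)^3 = +1.
v=37: a=37^1·(≡4), b=37^2·(≡3) mod 37; (4|37)=+1, (3|37)=+1; (−1)^{1·2·18}·(+1)^2·(+1)^1 = +1.
v=19: a=19^1·(≡1), b=19^2·(≡12) mod 19; (1|19)=+1, (12|19)=-1; (−1)^{1·2·9}·(+1)^2·(-1)^1 = -1.
v=41: a=41^0·(≡2), b=41^-2·(≡38) mod 41; (2|41)=+1, (38|41)=-1; (−1)^{0·-2·20}·(+1)^-2·(-1)^0 = +1.
Ram(1569799, 356642) = {7, 19}; no ℚ_7-point on the conic.

[7, 19]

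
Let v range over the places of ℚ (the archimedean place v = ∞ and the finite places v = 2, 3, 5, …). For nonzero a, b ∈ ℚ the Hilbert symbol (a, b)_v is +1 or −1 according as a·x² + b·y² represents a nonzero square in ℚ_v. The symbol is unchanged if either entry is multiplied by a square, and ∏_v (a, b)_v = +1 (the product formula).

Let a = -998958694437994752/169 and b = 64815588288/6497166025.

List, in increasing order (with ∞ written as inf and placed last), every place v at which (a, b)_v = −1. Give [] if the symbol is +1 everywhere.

Mod squares: a ≡ -572033, b ≡ 4807. Check v ∈ {∞, 2, 3, 5, 7, 11, 13, 17, 19, 23, 47}.
v=19: a=19^3·(≡13), b=19^1·(≡5) mod 19; (13|19)=-1, (5|19)=+1; (−1)^{3·1·9}·(-1)^1·(+1)^3 = +1.
v=3: a=3^6·(≡1), b=3^6·(≡1) mod 3; (1|3)=+1, (1|3)=+1; (−1)^{6·6·1}·(+1)^6·(+1)^6 = +1.
v=2: v_2(a)=8, v_2(b)=6; units ≡ 7, 7 (mod 8); ε·ε+αω+βω = 1·1+8·0+6·0 ≡ 1  ⇒  (a,b)_2 = -1.
v=∞: -572033 < 0 and 4807 > 0  ⇒  (a,b)_∞ = +1.
v=7: a=7^3·(≡6), b=7^-6·(≡5) mod 7; (6|7)=-1, (5|7)=-1; (−1)^{3·-6·3}·(-1)^-6·(-1)^3 = -1.
v=13: a=13^-2·(≡6), b=13^0·(≡4) mod 13; (6|13)=-1, (4|13)=+1; (−1)^{-2·0·6}·(-1)^0·(+1)^-2 = +1.
v=17: a=17^1·(≡5), b=17^2·(≡8) mod 17; (5|17)=-1, (8|17)=+1; (−1)^{1·2·8}·(-1)^2·(+1)^1 = +1.
v=47: a=47^0·(≡24), b=47^-2·(≡39) mod 47; (24|47)=+1, (39|47)=-1; (−1)^{0·-2·23}·(+1)^-2·(-1)^0 = +1.
v=5: a=5^0·(≡2), b=5^-2·(≡3) mod 5; (2|5)=-1, (3|5)=-1; (−1)^{0·-2·2}·(-1)^-2·(-1)^0 = +1.
v=11: a=11^1·(≡3), b=11^1·(≡6) mod 11; (3|11)=+1, (6|11)=-1; (−1)^{1·1·5}·(+1)^1·(-1)^1 = +1.
v=23: a=23^3·(≡19), b=23^1·(≡16) mod 23; (19|23)=-1, (16|23)=+1; (−1)^{3·1·11}·(-1)^1·(+1)^3 = +1.
|Ram(-572033, 4807)| = 2, even; anisotropic at {2, 7}.

[2, 7]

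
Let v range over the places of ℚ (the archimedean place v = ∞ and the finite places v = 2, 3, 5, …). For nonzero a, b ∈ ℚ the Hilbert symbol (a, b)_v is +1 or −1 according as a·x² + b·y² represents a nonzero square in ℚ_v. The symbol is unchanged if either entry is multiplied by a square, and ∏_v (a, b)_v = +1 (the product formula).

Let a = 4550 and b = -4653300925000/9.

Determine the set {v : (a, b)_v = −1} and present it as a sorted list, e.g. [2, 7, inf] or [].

Mod squares: a ≡ 182, b ≡ -1330. Check v ∈ {∞, 2, 3, 5, 7, 13, 19}.
v=5: a=5^2·(≡2), b=5^5·(≡1) mod 5; (2|5)=-1, (1|5)=+1; (−1)^{2·5·2}·(-1)^5·(+1)^2 = -1.
v=13: a=13^1·(≡12), b=13^4·(≡1) mod 13; (12|13)=+1, (1|13)=+1; (−1)^{1·4·6}·(+1)^4·(+1)^1 = +1.
v=2: v_2(a)=1, v_2(b)=3; units ≡ 3, 7 (mod 8); ε·ε+αω+βω = 1·1+1·0+3·1 ≡ 0  ⇒  (a,b)_2 = +1.
v=7: a=7^1·(≡6), b=7^3·(≡3) mod 7; (6|7)=-1, (3|7)=-1; (−1)^{1·3·3}·(-1)^3·(-1)^1 = -1.
v=∞: 182 > 0 and -1330 < 0  ⇒  (a,b)_∞ = +1.
v=3: a=3^0·(≡2), b=3^-2·(≡2) mod 3; (2|3)=-1, (2|3)=-1; (−1)^{0·-2·1}·(-1)^-2·(-1)^0 = +1.
v=19: a=19^0·(≡9), b=19^1·(≡6) mod 19; (9|19)=+1, (6|19)=+1; (−1)^{0·1·9}·(+1)^1·(+1)^0 = +1.
(182, -1330 / ℚ) ramifies at {5, 7}: a division algebra.

[5, 7]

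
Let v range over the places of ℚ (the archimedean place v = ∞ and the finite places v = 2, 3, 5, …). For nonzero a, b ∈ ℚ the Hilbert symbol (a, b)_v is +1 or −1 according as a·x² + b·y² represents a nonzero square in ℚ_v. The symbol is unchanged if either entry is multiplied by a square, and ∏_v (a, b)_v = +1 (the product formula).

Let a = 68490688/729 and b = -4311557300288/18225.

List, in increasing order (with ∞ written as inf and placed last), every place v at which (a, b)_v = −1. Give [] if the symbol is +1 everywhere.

(a, b) ≡ (7, -17) mod (ℚ^×)²; places V = {2, 3, 5, 7, 17, 23, ∞}.
(a,b)_3: α=-6, u≡1; β=-6, v≡1 (mod 3); (1|3)=+1, (1|3)=+1; sign (−1)^0·+1^-6·+1^-6 = +1.
(a,b)_2: α=6, β=6; u≡7, v≡7 (mod 8); ε(u)ε(v)=1·1, αω(v)=6·0, βω(u)=6·0; sum ≡ 1  ⇒  -1.
(a,b)_∞: sgn(7)=+, sgn(-17)=−, so +1.
(a,b)_5: α=0, u≡2; β=-2, v≡3 (mod 5); (2|5)=-1, (3|5)=-1; sign (−1)^0·-1^-2·-1^0 = +1.
(a,b)_23: α=2, u≡19; β=4, v≡8 (mod 23); (19|23)=-1, (8|23)=+1; sign (−1)^0·-1^4·+1^2 = +1.
(a,b)_17: α=2, u≡11; β=3, v≡2 (mod 17); (11|17)=-1, (2|17)=+1; sign (−1)^0·-1^3·+1^2 = -1.
(a,b)_7: α=1, u≡1; β=2, v≡4 (mod 7); (1|7)=+1, (4|7)=+1; sign (−1)^0·+1^2·+1^1 = +1.
(7, -17 / ℚ) ramifies at {2, 17}: a division algebra.

[2, 17]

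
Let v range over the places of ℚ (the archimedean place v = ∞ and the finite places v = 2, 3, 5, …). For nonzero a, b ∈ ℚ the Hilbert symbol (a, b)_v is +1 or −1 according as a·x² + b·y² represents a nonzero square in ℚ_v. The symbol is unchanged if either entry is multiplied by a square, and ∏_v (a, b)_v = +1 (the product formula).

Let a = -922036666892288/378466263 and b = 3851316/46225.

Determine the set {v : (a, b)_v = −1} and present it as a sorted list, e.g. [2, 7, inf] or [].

(a, b) ≡ (-119, 106981) mod (ℚ^×)²; places V = {2, 3, 5, 7, 17, 19, 29, 31, 43, ∞}.
(a,b)_17: α=1, u≡3; β=1, v≡3 (mod 17); (3|17)=-1, (3|17)=-1; sign (−1)^0·-1^1·-1^1 = +1.
(a,b)_3: α=-4, u≡1; β=2, v≡1 (mod 3); (1|3)=+1, (1|3)=+1; sign (−1)^0·+1^2·+1^-4 = +1.
(a,b)_31: α=2, u≡28; β=1, v≡28 (mod 31); (28|31)=+1, (28|31)=+1; sign (−1)^0·+1^1·+1^2 = +1.
(a,b)_19: α=-2, u≡2; β=0, v≡11 (mod 19); (2|19)=-1, (11|19)=+1; sign (−1)^0·-1^0·+1^-2 = +1.
(a,b)_7: α=-1, u≡2; β=1, v≡4 (mod 7); (2|7)=+1, (4|7)=+1; sign (−1)^1·+1^1·+1^-1 = -1.
(a,b)_43: α=-2, u≡21; β=-2, v≡6 (mod 43); (21|43)=+1, (6|43)=+1; sign (−1)^0·+1^-2·+1^-2 = +1.
(a,b)_2: α=26, β=2; u≡1, v≡5 (mod 8); ε(u)ε(v)=0·0, αω(v)=26·1, βω(u)=2·0; sum ≡ 0  ⇒  +1.
(a,b)_29: α=2, u≡27; β=1, v≡16 (mod 29); (27|29)=-1, (16|29)=+1; sign (−1)^0·-1^1·+1^2 = -1.
(a,b)_∞: sgn(-119)=−, sgn(106981)=+, so +1.
(a,b)_5: α=0, u≡4; β=-2, v≡4 (mod 5); (4|5)=+1, (4|5)=+1; sign (−1)^0·+1^-2·+1^0 = +1.
(-119, 106981 / ℚ) ramifies at {7, 29}: a division algebra.

[7, 29]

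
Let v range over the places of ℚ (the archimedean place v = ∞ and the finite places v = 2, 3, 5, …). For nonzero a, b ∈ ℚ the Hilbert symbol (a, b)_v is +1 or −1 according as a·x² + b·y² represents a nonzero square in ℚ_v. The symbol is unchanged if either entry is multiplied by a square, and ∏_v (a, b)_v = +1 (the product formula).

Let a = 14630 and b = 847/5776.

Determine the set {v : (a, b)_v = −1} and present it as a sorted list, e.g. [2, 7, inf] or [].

(a, b) ≡ (14630, 7) mod (ℚ^×)²; places V = {2, 5, 7, 11, 19, ∞}.
(a,b)_7: α=1, u≡4; β=1, v≡2 (mod 7); (4|7)=+1, (2|7)=+1; sign (−1)^1·+1^1·+1^1 = -1.
(a,b)_5: α=1, u≡1; β=0, v≡2 (mod 5); (1|5)=+1, (2|5)=-1; sign (−1)^0·+1^0·-1^1 = -1.
(a,b)_∞: sgn(14630)=+, sgn(7)=+, so +1.
(a,b)_19: α=1, u≡10; β=-2, v≡9 (mod 19); (10|19)=-1, (9|19)=+1; sign (−1)^0·-1^-2·+1^1 = +1.
(a,b)_2: α=1, β=-4; u≡3, v≡7 (mod 8); ε(u)ε(v)=1·1, αω(v)=1·0, βω(u)=-4·1; sum ≡ 1  ⇒  -1.
(a,b)_11: α=1, u≡10; β=2, v≡7 (mod 11); (10|11)=-1, (7|11)=-1; sign (−1)^0·-1^2·-1^1 = -1.
Ram(14630, 7) = {2, 5, 7, 11}; no ℚ_2-point on the conic.

[2, 5, 7, 11]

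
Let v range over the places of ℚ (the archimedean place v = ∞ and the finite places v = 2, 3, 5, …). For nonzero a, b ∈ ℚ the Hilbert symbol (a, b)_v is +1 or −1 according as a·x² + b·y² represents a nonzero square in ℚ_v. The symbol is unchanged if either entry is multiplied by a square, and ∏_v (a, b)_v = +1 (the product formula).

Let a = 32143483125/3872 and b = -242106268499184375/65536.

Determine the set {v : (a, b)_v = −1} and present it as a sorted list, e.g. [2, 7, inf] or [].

Mod squares: a ≡ 26, b ≡ -255. Check v ∈ {∞, 2, 3, 5, 11, 13, 17}.
v=11: a=11^-2·(≡5), b=11^2·(≡9) mod 11; (5|11)=+1, (9|11)=+1; (−1)^{-2·2·5}·(+1)^2·(+1)^-2 = +1.
v=2: v_2(a)=-5, v_2(b)=-16; units ≡ 5, 1 (mod 8); ε·ε+αω+βω = 0·0+-5·0+-16·1 ≡ 0  ⇒  (a,b)_2 = +1.
v=5: a=5^4·(≡4), b=5^5·(≡1) mod 5; (4|5)=+1, (1|5)=+1; (−1)^{4·5·2}·(+1)^5·(+1)^4 = +1.
v=∞: 26 > 0 and -255 < 0  ⇒  (a,b)_∞ = +1.
v=13: a=13^3·(≡2), b=13^6·(≡11) mod 13; (2|13)=-1, (11|13)=-1; (−1)^{3·6·6}·(-1)^6·(-1)^3 = -1.
v=17: a=17^2·(≡1), b=17^3·(≡8) mod 17; (1|17)=+1, (8|17)=+1; (−1)^{2·3·8}·(+1)^3·(+1)^2 = +1.
v=3: a=3^4·(≡2), b=3^3·(≡2) mod 3; (2|3)=-1, (2|3)=-1; (−1)^{4·3·1}·(-1)^3·(-1)^4 = -1.
|Ram(26, -255)| = 2, even; anisotropic at {3, 13}.

[3, 13]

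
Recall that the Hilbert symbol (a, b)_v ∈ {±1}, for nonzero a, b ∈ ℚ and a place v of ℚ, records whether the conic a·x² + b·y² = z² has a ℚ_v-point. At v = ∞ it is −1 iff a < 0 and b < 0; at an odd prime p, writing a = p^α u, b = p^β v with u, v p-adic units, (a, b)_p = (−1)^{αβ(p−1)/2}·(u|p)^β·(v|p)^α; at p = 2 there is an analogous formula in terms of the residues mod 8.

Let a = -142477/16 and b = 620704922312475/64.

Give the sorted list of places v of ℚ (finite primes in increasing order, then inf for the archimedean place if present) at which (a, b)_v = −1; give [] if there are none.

Mod squares: a ≡ -493, b ≡ 11350339. Check v ∈ {∞, 2, 3, 5, 7, 11, 13, 17, 23, 29}.
v=5: a=5^0·(≡3), b=5^2·(≡1) mod 5; (3|5)=-1, (1|5)=+1; (−1)^{0·2·2}·(-1)^2·(+1)^0 = +1.
v=7: a=7^0·(≡4), b=7^1·(≡1) mod 7; (4|7)=+1, (1|7)=+1; (−1)^{0·1·3}·(+1)^1·(+1)^0 = +1.
v=23: a=23^0·(≡12), b=23^1·(≡17) mod 23; (12|23)=+1, (17|23)=-1; (−1)^{0·1·11}·(+1)^1·(-1)^0 = +1.
v=∞: -493 < 0 and 11350339 > 0  ⇒  (a,b)_∞ = +1.
v=17: a=17^3·(≡12), b=17^3·(≡13) mod 17; (12|17)=-1, (13|17)=+1; (−1)^{3·3·8}·(-1)^3·(+1)^3 = -1.
v=13: a=13^0·(≡1), b=13^1·(≡12) mod 13; (1|13)=+1, (12|13)=+1; (−1)^{0·1·6}·(+1)^1·(+1)^0 = +1.
v=3: a=3^0·(≡2), b=3^2·(≡1) mod 3; (2|3)=-1, (1|3)=+1; (−1)^{0·2·1}·(-1)^2·(+1)^0 = +1.
v=2: v_2(a)=-4, v_2(b)=-6; units ≡ 3, 3 (mod 8); ε·ε+αω+βω = 1·1+-4·1+-6·1 ≡ 1  ⇒  (a,b)_2 = -1.
v=29: a=29^1·(≡21), b=29^3·(≡13) mod 29; (21|29)=-1, (13|29)=+1; (−1)^{1·3·14}·(-1)^3·(+1)^1 = -1.
v=11: a=11^0·(≡10), b=11^1·(≡5) mod 11; (10|11)=-1, (5|11)=+1; (−1)^{0·1·5}·(-1)^1·(+1)^0 = -1.
|Ram(-493, 11350339)| = 4, even; anisotropic at {2, 11, 17, 29}.

[2, 11, 17, 29]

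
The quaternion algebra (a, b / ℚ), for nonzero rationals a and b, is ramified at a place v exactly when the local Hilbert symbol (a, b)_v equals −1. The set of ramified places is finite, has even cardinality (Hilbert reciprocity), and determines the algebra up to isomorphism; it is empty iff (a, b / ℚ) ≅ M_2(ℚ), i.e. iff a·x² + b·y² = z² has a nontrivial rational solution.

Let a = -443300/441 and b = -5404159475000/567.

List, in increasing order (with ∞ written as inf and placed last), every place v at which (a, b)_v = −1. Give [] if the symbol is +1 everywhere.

Mod squares: a ≡ -4433, b ≡ -770. Check v ∈ {∞, 2, 3, 5, 7, 11, 13, 31}.
v=5: a=5^2·(≡3), b=5^5·(≡4) mod 5; (3|5)=-1, (4|5)=+1; (−1)^{2·5·2}·(-1)^5·(+1)^2 = -1.
v=31: a=31^1·(≡12), b=31^2·(≡16) mod 31; (12|31)=-1, (16|31)=+1; (−1)^{1·2·15}·(-1)^2·(+1)^1 = +1.
v=11: a=11^1·(≡4), b=11^3·(≡8) mod 11; (4|11)=+1, (8|11)=-1; (−1)^{1·3·5}·(+1)^3·(-1)^1 = +1.
v=13: a=13^1·(≡1), b=13^2·(≡12) mod 13; (1|13)=+1, (12|13)=+1; (−1)^{1·2·6}·(+1)^2·(+1)^1 = +1.
v=7: a=7^-2·(≡5), b=7^-1·(≡2) mod 7; (5|7)=-1, (2|7)=+1; (−1)^{-2·-1·3}·(-1)^-1·(+1)^-2 = -1.
v=∞: -4433 < 0 and -770 < 0  ⇒  (a,b)_∞ = -1.
v=3: a=3^-2·(≡1), b=3^-4·(≡1) mod 3; (1|3)=+1, (1|3)=+1; (−1)^{-2·-4·1}·(+1)^-4·(+1)^-2 = +1.
v=2: v_2(a)=2, v_2(b)=3; units ≡ 7, 7 (mod 8); ε·ε+αω+βω = 1·1+2·0+3·0 ≡ 1  ⇒  (a,b)_2 = -1.
Ram(-4433, -770) = {2, 5, 7, ∞}; no ℚ_2-point on the conic.

[2, 5, 7, inf]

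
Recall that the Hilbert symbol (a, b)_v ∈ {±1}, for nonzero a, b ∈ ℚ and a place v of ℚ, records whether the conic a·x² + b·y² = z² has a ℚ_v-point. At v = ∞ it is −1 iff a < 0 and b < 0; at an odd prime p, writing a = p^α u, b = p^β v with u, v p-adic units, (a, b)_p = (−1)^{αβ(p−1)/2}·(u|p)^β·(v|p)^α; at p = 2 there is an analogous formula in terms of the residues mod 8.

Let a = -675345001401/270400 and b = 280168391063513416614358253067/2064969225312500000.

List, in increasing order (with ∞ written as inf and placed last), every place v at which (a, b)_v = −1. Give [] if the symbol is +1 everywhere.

(a, b) ≡ (-1820921, 26422726) mod (ℚ^×)²; places V = {2, 3, 5, 7, 11, 13, 17, 29, 31, 37, 43, 47, 53, ∞}.
(a,b)_53: α=1, u≡16; β=3, v≡4 (mod 53); (16|53)=+1, (4|53)=+1; sign (−1)^0·+1^3·+1^1 = +1.
(a,b)_5: α=-2, u≡4; β=-10, v≡1 (mod 5); (4|5)=+1, (1|5)=+1; sign (−1)^0·+1^-10·+1^-2 = +1.
(a,b)_29: α=2, u≡27; β=6, v≡19 (mod 29); (27|29)=-1, (19|29)=-1; sign (−1)^0·-1^6·-1^2 = +1.
(a,b)_37: α=0, u≡33; β=-2, v≡1 (mod 37); (33|37)=+1, (1|37)=+1; sign (−1)^0·+1^-2·+1^0 = +1.
(a,b)_47: α=1, u≡9; β=4, v≡5 (mod 47); (9|47)=+1, (5|47)=-1; sign (−1)^0·+1^4·-1^1 = -1.
(a,b)_13: α=-2, u≡8; β=-6, v≡11 (mod 13); (8|13)=-1, (11|13)=-1; sign (−1)^0·-1^-6·-1^-2 = +1.
(a,b)_17: α=1, u≡16; β=3, v≡8 (mod 17); (16|17)=+1, (8|17)=+1; sign (−1)^0·+1^3·+1^1 = +1.
(a,b)_7: α=2, u≡5; β=0, v≡2 (mod 7); (5|7)=-1, (2|7)=+1; sign (−1)^0·-1^0·+1^2 = +1.
(a,b)_43: α=1, u≡3; β=1, v≡8 (mod 43); (3|43)=-1, (8|43)=-1; sign (−1)^1·-1^1·-1^1 = -1.
(a,b)_2: α=-6, β=-5; u≡7, v≡3 (mod 8); ε(u)ε(v)=1·1, αω(v)=-6·1, βω(u)=-5·0; sum ≡ 1  ⇒  -1.
(a,b)_∞: sgn(-1820921)=−, sgn(26422726)=+, so +1.
(a,b)_11: α=0, u≡2; β=1, v≡2 (mod 11); (2|11)=-1, (2|11)=-1; sign (−1)^0·-1^1·-1^0 = -1.
(a,b)_31: α=0, u≡2; β=1, v≡7 (mod 31); (2|31)=+1, (7|31)=+1; sign (−1)^0·+1^1·+1^0 = +1.
(a,b)_3: α=2, u≡1; β=2, v≡1 (mod 3); (1|3)=+1, (1|3)=+1; sign (−1)^0·+1^2·+1^2 = +1.
|Ram(-1820921, 26422726)| = 4, even; anisotropic at {2, 11, 43, 47}.

[2, 11, 43, 47]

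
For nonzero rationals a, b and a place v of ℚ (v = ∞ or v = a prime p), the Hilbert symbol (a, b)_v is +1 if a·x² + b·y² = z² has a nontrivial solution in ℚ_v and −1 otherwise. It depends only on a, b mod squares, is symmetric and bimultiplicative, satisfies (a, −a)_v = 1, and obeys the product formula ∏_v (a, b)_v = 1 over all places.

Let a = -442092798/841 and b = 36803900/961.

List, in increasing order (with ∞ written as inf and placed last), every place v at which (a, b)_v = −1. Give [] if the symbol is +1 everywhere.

[7, 37]

(a, b) ≡ (-1002478, 7511) mod (ℚ^×)²; places V = {2, 3, 5, 7, 19, 23, 29, 31, 37, ∞}.
(a,b)_3: α=2, u≡2; β=0, v≡2 (mod 3); (2|3)=-1, (2|3)=-1; sign (−1)^0·-1^0·-1^2 = +1.
(a,b)_2: α=1, β=2; u≡1, v≡7 (mod 8); ε(u)ε(v)=0·1, αω(v)=1·0, βω(u)=2·0; sum ≡ 0  ⇒  +1.
(a,b)_5: α=0, u≡2; β=2, v≡1 (mod 5); (2|5)=-1, (1|5)=+1; sign (−1)^0·-1^2·+1^0 = +1.
(a,b)_19: α=1, u≡16; β=0, v≡11 (mod 19); (16|19)=+1, (11|19)=+1; sign (−1)^0·+1^0·+1^1 = +1.
(a,b)_37: α=1, u≡34; β=1, v≡8 (mod 37); (34|37)=+1, (8|37)=-1; sign (−1)^0·+1^1·-1^1 = -1.
(a,b)_∞: sgn(-1002478)=−, sgn(7511)=+, so +1.
(a,b)_29: α=-2, u≡22; β=1, v≡15 (mod 29); (22|29)=+1, (15|29)=-1; sign (−1)^0·+1^1·-1^-2 = +1.
(a,b)_7: α=2, u≡5; β=3, v≡2 (mod 7); (5|7)=-1, (2|7)=+1; sign (−1)^0·-1^3·+1^2 = -1.
(a,b)_23: α=1, u≡5; β=0, v≡2 (mod 23); (5|23)=-1, (2|23)=+1; sign (−1)^0·-1^0·+1^1 = +1.
(a,b)_31: α=1, u≡30; β=-2, v≡18 (mod 31); (30|31)=-1, (18|31)=+1; sign (−1)^0·-1^-2·+1^1 = +1.
(-1002478, 7511 / ℚ) ramifies at {7, 37}: a division algebra.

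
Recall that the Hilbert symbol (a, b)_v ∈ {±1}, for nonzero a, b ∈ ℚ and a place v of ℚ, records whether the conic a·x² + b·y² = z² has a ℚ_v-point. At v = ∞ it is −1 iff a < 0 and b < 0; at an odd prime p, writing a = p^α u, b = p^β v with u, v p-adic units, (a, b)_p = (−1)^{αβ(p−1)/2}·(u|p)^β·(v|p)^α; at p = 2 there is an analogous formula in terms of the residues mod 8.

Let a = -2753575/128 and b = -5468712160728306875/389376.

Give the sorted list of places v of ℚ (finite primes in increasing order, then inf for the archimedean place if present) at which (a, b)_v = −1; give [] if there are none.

Mod squares: a ≡ -220286, b ≡ -721259. Check v ∈ {∞, 2, 3, 5, 7, 11, 13, 17, 19, 29, 31}.
v=19: a=19^1·(≡10), b=19^3·(≡16) mod 19; (10|19)=-1, (16|19)=+1; (−1)^{1·3·9}·(-1)^3·(+1)^1 = +1.
v=13: a=13^0·(≡3), b=13^-2·(≡6) mod 13; (3|13)=+1, (6|13)=-1; (−1)^{0·-2·6}·(+1)^-2·(-1)^0 = +1.
v=29: a=29^0·(≡10), b=29^1·(≡8) mod 29; (10|29)=-1, (8|29)=-1; (−1)^{0·1·14}·(-1)^1·(-1)^0 = -1.
v=11: a=11^1·(≡5), b=11^3·(≡7) mod 11; (5|11)=+1, (7|11)=-1; (−1)^{1·3·5}·(+1)^3·(-1)^1 = +1.
v=3: a=3^0·(≡1), b=3^-2·(≡1) mod 3; (1|3)=+1, (1|3)=+1; (−1)^{0·-2·1}·(+1)^-2·(+1)^0 = +1.
v=2: v_2(a)=-7, v_2(b)=-8; units ≡ 1, 5 (mod 8); ε·ε+αω+βω = 0·0+-7·1+-8·0 ≡ 1  ⇒  (a,b)_2 = -1.
v=17: a=17^1·(≡2), b=17^3·(≡7) mod 17; (2|17)=+1, (7|17)=-1; (−1)^{1·3·8}·(+1)^3·(-1)^1 = -1.
v=7: a=7^0·(≡4), b=7^1·(≡3) mod 7; (4|7)=+1, (3|7)=-1; (−1)^{0·1·3}·(+1)^1·(-1)^0 = +1.
v=31: a=31^1·(≡13), b=31^2·(≡4) mod 31; (13|31)=-1, (4|31)=+1; (−1)^{1·2·15}·(-1)^2·(+1)^1 = +1.
v=5: a=5^2·(≡4), b=5^4·(≡4) mod 5; (4|5)=+1, (4|5)=+1; (−1)^{2·4·2}·(+1)^4·(+1)^2 = +1.
v=∞: -220286 < 0 and -721259 < 0  ⇒  (a,b)_∞ = -1.
|Ram(-220286, -721259)| = 4, even; anisotropic at {2, 17, 29, ∞}.

[2, 17, 29, inf]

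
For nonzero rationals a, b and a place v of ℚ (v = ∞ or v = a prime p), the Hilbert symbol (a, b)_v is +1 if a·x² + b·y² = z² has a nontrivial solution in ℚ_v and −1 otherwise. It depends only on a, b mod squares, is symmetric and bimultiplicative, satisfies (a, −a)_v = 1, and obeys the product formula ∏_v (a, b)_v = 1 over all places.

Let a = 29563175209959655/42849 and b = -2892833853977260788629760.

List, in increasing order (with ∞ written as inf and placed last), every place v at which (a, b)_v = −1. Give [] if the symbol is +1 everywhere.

[2, 5, 29, 31, 37, 41]

Mod squares: a ≡ 55, b ≡ -75008065. Check v ∈ {∞, 2, 3, 5, 11, 17, 23, 29, 31, 37, 41}.
v=31: a=31^2·(≡26), b=31^3·(≡20) mod 31; (26|31)=-1, (20|31)=+1; (−1)^{2·3·15}·(-1)^3·(+1)^2 = -1.
v=∞: 55 > 0 and -75008065 < 0  ⇒  (a,b)_∞ = +1.
v=41: a=41^2·(≡24), b=41^3·(≡20) mod 41; (24|41)=-1, (20|41)=+1; (−1)^{2·3·20}·(-1)^3·(+1)^2 = -1.
v=5: a=5^1·(≡4), b=5^1·(≡3) mod 5; (4|5)=+1, (3|5)=-1; (−1)^{1·1·2}·(+1)^1·(-1)^1 = -1.
v=2: v_2(a)=0, v_2(b)=8; units ≡ 7, 7 (mod 8); ε·ε+αω+βω = 1·1+0·0+8·0 ≡ 1  ⇒  (a,b)_2 = -1.
v=17: a=17^2·(≡2), b=17^0·(≡2) mod 17; (2|17)=+1, (2|17)=+1; (−1)^{2·0·8}·(+1)^0·(+1)^2 = +1.
v=37: a=37^2·(≡14), b=37^3·(≡6) mod 37; (14|37)=-1, (6|37)=-1; (−1)^{2·3·18}·(-1)^3·(-1)^2 = -1.
v=23: a=23^-2·(≡16), b=23^0·(≡16) mod 23; (16|23)=+1, (16|23)=+1; (−1)^{-2·0·11}·(+1)^0·(+1)^-2 = +1.
v=11: a=11^1·(≡9), b=11^1·(≡8) mod 11; (9|11)=+1, (8|11)=-1; (−1)^{1·1·5}·(+1)^1·(-1)^1 = +1.
v=3: a=3^-4·(≡1), b=3^4·(≡2) mod 3; (1|3)=+1, (2|3)=-1; (−1)^{-4·4·1}·(+1)^4·(-1)^-4 = +1.
v=29: a=29^2·(≡10), b=29^3·(≡9) mod 29; (10|29)=-1, (9|29)=+1; (−1)^{2·3·14}·(-1)^3·(+1)^2 = -1.
|Ram(55, -75008065)| = 6, even; anisotropic at {2, 5, 29, 31, 37, 41}.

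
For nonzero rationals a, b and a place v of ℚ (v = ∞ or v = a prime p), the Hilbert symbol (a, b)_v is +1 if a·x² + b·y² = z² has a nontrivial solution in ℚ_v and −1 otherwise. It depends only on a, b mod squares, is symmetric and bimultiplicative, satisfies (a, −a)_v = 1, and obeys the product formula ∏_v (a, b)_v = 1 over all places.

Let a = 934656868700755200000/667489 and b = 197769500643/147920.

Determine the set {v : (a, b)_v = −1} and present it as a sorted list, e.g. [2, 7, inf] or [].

(a, b) ≡ (2530, 49335) mod (ℚ^×)²; places V = {2, 3, 5, 7, 11, 13, 19, 23, 37, 43, ∞}.
(a,b)_2: α=11, β=-4; u≡1, v≡7 (mod 8); ε(u)ε(v)=0·1, αω(v)=11·0, βω(u)=-4·0; sum ≡ 0  ⇒  +1.
(a,b)_23: α=3, u≡12; β=1, v≡9 (mod 23); (12|23)=+1, (9|23)=+1; sign (−1)^1·+1^1·+1^3 = -1.
(a,b)_19: α=-2, u≡15; β=0, v≡17 (mod 19); (15|19)=-1, (17|19)=+1; sign (−1)^0·-1^0·+1^-2 = +1.
(a,b)_11: α=5, u≡7; β=5, v≡10 (mod 11); (7|11)=-1, (10|11)=-1; sign (−1)^1·-1^5·-1^5 = -1.
(a,b)_∞: sgn(2530)=+, sgn(49335)=+, so +1.
(a,b)_13: α=2, u≡6; β=1, v≡10 (mod 13); (6|13)=-1, (10|13)=+1; sign (−1)^0·-1^1·+1^2 = -1.
(a,b)_3: α=2, u≡1; β=1, v≡2 (mod 3); (1|3)=+1, (2|3)=-1; sign (−1)^0·+1^1·-1^2 = +1.
(a,b)_7: α=2, u≡5; β=0, v≡5 (mod 7); (5|7)=-1, (5|7)=-1; sign (−1)^0·-1^0·-1^2 = +1.
(a,b)_37: α=0, u≡13; β=2, v≡15 (mod 37); (13|37)=-1, (15|37)=-1; sign (−1)^0·-1^2·-1^0 = +1.
(a,b)_5: α=5, u≡1; β=-1, v≡2 (mod 5); (1|5)=+1, (2|5)=-1; sign (−1)^0·+1^-1·-1^5 = -1.
(a,b)_43: α=-2, u≡38; β=-2, v≡17 (mod 43); (38|43)=+1, (17|43)=+1; sign (−1)^0·+1^-2·+1^-2 = +1.
(2530, 49335 / ℚ) ramifies at {5, 11, 13, 23}: a division algebra.

[5, 11, 13, 23]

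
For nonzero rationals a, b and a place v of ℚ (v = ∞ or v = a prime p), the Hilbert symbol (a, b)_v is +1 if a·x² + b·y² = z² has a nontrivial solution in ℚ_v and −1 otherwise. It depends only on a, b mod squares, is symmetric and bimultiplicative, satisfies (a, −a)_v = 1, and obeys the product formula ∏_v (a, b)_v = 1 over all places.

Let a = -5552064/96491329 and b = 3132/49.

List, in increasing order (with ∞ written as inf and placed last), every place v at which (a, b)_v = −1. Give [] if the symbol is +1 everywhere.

(a, b) ≡ (-119, 87) mod (ℚ^×)²; places V = {2, 3, 7, 11, 17, 19, 29, 47, ∞}.
(a,b)_17: α=1, u≡7; β=0, v≡15 (mod 17); (7|17)=-1, (15|17)=+1; sign (−1)^0·-1^0·+1^1 = +1.
(a,b)_47: α=-2, u≡13; β=0, v≡15 (mod 47); (13|47)=-1, (15|47)=-1; sign (−1)^0·-1^0·-1^-2 = +1.
(a,b)_19: α=-2, u≡12; β=0, v≡17 (mod 19); (12|19)=-1, (17|19)=+1; sign (−1)^0·-1^0·+1^-2 = +1.
(a,b)_3: α=6, u≡1; β=3, v≡2 (mod 3); (1|3)=+1, (2|3)=-1; sign (−1)^0·+1^3·-1^6 = +1.
(a,b)_7: α=1, u≡1; β=-2, v≡3 (mod 7); (1|7)=+1, (3|7)=-1; sign (−1)^0·+1^-2·-1^1 = -1.
(a,b)_2: α=6, β=2; u≡1, v≡7 (mod 8); ε(u)ε(v)=0·1, αω(v)=6·0, βω(u)=2·0; sum ≡ 0  ⇒  +1.
(a,b)_∞: sgn(-119)=−, sgn(87)=+, so +1.
(a,b)_11: α=-2, u≡8; β=0, v≡6 (mod 11); (8|11)=-1, (6|11)=-1; sign (−1)^0·-1^0·-1^-2 = +1.
(a,b)_29: α=0, u≡17; β=1, v≡17 (mod 29); (17|29)=-1, (17|29)=-1; sign (−1)^0·-1^1·-1^0 = -1.
|Ram(-119, 87)| = 2, even; anisotropic at {7, 29}.

[7, 29]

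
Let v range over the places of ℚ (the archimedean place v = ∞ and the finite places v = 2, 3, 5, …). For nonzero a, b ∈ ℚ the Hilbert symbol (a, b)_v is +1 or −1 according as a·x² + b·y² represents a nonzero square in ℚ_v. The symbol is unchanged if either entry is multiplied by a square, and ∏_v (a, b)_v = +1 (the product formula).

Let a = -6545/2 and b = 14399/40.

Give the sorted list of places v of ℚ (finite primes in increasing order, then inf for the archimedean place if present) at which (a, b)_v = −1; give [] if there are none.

Mod squares: a ≡ -13090, b ≡ 1190. Check v ∈ {∞, 2, 5, 7, 11, 17}.
v=7: a=7^1·(≡5), b=7^1·(≡4) mod 7; (5|7)=-1, (4|7)=+1; (−1)^{1·1·3}·(-1)^1·(+1)^1 = +1.
v=11: a=11^1·(≡5), b=11^2·(≡6) mod 11; (5|11)=+1, (6|11)=-1; (−1)^{1·2·5}·(+1)^2·(-1)^1 = -1.
v=17: a=17^1·(≡3), b=17^1·(≡8) mod 17; (3|17)=-1, (8|17)=+1; (−1)^{1·1·8}·(-1)^1·(+1)^1 = -1.
v=∞: -13090 < 0 and 1190 > 0  ⇒  (a,b)_∞ = +1.
v=2: v_2(a)=-1, v_2(b)=-3; units ≡ 7, 3 (mod 8); ε·ε+αω+βω = 1·1+-1·1+-3·0 ≡ 0  ⇒  (a,b)_2 = +1.
v=5: a=5^1·(≡3), b=5^-1·(≡3) mod 5; (3|5)=-1, (3|5)=-1; (−1)^{1·-1·2}·(-1)^-1·(-1)^1 = +1.
|Ram(-13090, 1190)| = 2, even; anisotropic at {11, 17}.

[11, 17]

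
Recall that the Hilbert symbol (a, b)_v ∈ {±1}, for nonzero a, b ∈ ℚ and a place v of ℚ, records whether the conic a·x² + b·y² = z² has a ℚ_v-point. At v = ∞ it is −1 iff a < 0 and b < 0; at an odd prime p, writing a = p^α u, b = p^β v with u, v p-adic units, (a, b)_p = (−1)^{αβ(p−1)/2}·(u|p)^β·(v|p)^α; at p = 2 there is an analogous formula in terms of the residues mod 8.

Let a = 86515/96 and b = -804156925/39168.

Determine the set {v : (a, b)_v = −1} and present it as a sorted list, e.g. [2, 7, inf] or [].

(a, b) ≡ (4290, -221) mod (ℚ^×)²; places V = {2, 3, 5, 11, 13, 17, ∞}.
(a,b)_11: α=3, u≡4; β=4, v≡8 (mod 11); (4|11)=+1, (8|11)=-1; sign (−1)^0·+1^4·-1^3 = -1.
(a,b)_∞: sgn(4290)=+, sgn(-221)=−, so +1.
(a,b)_5: α=1, u≡3; β=2, v≡1 (mod 5); (3|5)=-1, (1|5)=+1; sign (−1)^0·-1^2·+1^1 = +1.
(a,b)_2: α=-5, β=-8; u≡1, v≡3 (mod 8); ε(u)ε(v)=0·1, αω(v)=-5·1, βω(u)=-8·0; sum ≡ 1  ⇒  -1.
(a,b)_3: α=-1, u≡2; β=-2, v≡1 (mod 3); (2|3)=-1, (1|3)=+1; sign (−1)^0·-1^-2·+1^-1 = +1.
(a,b)_13: α=1, u≡5; β=3, v≡10 (mod 13); (5|13)=-1, (10|13)=+1; sign (−1)^0·-1^3·+1^1 = -1.
(a,b)_17: α=0, u≡11; β=-1, v≡16 (mod 17); (11|17)=-1, (16|17)=+1; sign (−1)^0·-1^-1·+1^0 = -1.
|Ram(4290, -221)| = 4, even; anisotropic at {2, 11, 13, 17}.

[2, 11, 13, 17]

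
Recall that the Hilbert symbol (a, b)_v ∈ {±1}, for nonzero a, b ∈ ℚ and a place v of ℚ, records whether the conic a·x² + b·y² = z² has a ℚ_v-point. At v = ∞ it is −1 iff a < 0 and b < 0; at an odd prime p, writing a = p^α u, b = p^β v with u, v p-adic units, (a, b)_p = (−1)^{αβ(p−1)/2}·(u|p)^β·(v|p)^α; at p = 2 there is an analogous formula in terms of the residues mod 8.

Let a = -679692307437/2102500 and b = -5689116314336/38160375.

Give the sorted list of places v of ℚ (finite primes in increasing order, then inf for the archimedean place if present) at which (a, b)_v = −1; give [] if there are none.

Mod squares: a ≡ -13, b ≡ -210. Check v ∈ {∞, 2, 3, 5, 7, 11, 13, 23, 29, 41}.
v=23: a=23^0·(≡5), b=23^2·(≡10) mod 23; (5|23)=-1, (10|23)=-1; (−1)^{0·2·11}·(-1)^2·(-1)^0 = +1.
v=7: a=7^0·(≡4), b=7^1·(≡5) mod 7; (4|7)=+1, (5|7)=-1; (−1)^{0·1·3}·(+1)^1·(-1)^0 = +1.
v=2: v_2(a)=-2, v_2(b)=5; units ≡ 3, 7 (mod 8); ε·ε+αω+βω = 1·1+-2·0+5·1 ≡ 0  ⇒  (a,b)_2 = +1.
v=13: a=13^5·(≡9), b=13^4·(≡8) mod 13; (9|13)=+1, (8|13)=-1; (−1)^{5·4·6}·(+1)^4·(-1)^5 = -1.
v=11: a=11^2·(≡1), b=11^-2·(≡8) mod 11; (1|11)=+1, (8|11)=-1; (−1)^{2·-2·5}·(+1)^-2·(-1)^2 = +1.
v=∞: -13 < 0 and -210 < 0  ⇒  (a,b)_∞ = -1.
v=29: a=29^-2·(≡16), b=29^-2·(≡24) mod 29; (16|29)=+1, (24|29)=+1; (−1)^{-2·-2·14}·(+1)^-2·(+1)^-2 = +1.
v=5: a=5^-4·(≡2), b=5^-3·(≡3) mod 5; (2|5)=-1, (3|5)=-1; (−1)^{-4·-3·2}·(-1)^-3·(-1)^-4 = -1.
v=41: a=41^2·(≡26), b=41^2·(≡25) mod 41; (26|41)=-1, (25|41)=+1; (−1)^{2·2·20}·(-1)^2·(+1)^2 = +1.
v=3: a=3^2·(≡2), b=3^-1·(≡2) mod 3; (2|3)=-1, (2|3)=-1; (−1)^{2·-1·1}·(-1)^-1·(-1)^2 = -1.
|Ram(-13, -210)| = 4, even; anisotropic at {3, 5, 13, ∞}.

[3, 5, 13, inf]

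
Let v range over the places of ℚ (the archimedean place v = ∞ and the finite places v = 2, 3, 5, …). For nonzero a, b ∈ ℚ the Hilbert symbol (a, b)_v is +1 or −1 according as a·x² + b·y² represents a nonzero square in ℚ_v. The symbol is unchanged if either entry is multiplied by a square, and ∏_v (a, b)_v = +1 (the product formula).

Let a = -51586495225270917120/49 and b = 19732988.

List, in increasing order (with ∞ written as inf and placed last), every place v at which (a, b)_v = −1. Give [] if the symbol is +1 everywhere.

[5, 37]

Mod squares: a ≡ -230, b ≡ 4933247. Check v ∈ {∞, 2, 3, 5, 7, 11, 17, 23, 31, 37}.
v=17: a=17^2·(≡9), b=17^1·(≡4) mod 17; (9|17)=+1, (4|17)=+1; (−1)^{2·1·8}·(+1)^1·(+1)^2 = +1.
v=31: a=31^2·(≡28), b=31^1·(≡25) mod 31; (28|31)=+1, (25|31)=+1; (−1)^{2·1·15}·(+1)^1·(+1)^2 = +1.
v=37: a=37^2·(≡14), b=37^1·(≡6) mod 37; (14|37)=-1, (6|37)=-1; (−1)^{2·1·18}·(-1)^1·(-1)^2 = -1.
v=∞: -230 < 0 and 4933247 > 0  ⇒  (a,b)_∞ = +1.
v=11: a=11^2·(≡9), b=11^1·(≡6) mod 11; (9|11)=+1, (6|11)=-1; (−1)^{2·1·5}·(+1)^1·(-1)^2 = +1.
v=23: a=23^3·(≡4), b=23^1·(≡10) mod 23; (4|23)=+1, (10|23)=-1; (−1)^{3·1·11}·(+1)^1·(-1)^3 = +1.
v=7: a=7^-2·(≡1), b=7^0·(≡2) mod 7; (1|7)=+1, (2|7)=+1; (−1)^{-2·0·3}·(+1)^0·(+1)^-2 = +1.
v=5: a=5^1·(≡4), b=5^0·(≡3) mod 5; (4|5)=+1, (3|5)=-1; (−1)^{1·0·2}·(+1)^0·(-1)^1 = -1.
v=2: v_2(a)=11, v_2(b)=2; units ≡ 5, 7 (mod 8); ε·ε+αω+βω = 0·1+11·0+2·1 ≡ 0  ⇒  (a,b)_2 = +1.
v=3: a=3^2·(≡1), b=3^0·(≡2) mod 3; (1|3)=+1, (2|3)=-1; (−1)^{2·0·1}·(+1)^0·(-1)^2 = +1.
(-230, 4933247 / ℚ) ramifies at {5, 37}: a division algebra.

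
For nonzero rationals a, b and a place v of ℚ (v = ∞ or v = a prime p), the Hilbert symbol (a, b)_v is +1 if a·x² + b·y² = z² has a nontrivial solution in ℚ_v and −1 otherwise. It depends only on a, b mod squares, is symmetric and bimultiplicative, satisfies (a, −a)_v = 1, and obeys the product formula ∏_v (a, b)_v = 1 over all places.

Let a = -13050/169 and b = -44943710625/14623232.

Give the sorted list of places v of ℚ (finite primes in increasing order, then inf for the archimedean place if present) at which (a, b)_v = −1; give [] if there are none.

(a, b) ≡ (-58, -14674) mod (ℚ^×)²; places V = {2, 3, 5, 11, 13, 23, 29, ∞}.
(a,b)_29: α=1, u≡3; β=1, v≡20 (mod 29); (3|29)=-1, (20|29)=+1; sign (−1)^0·-1^1·+1^1 = -1.
(a,b)_2: α=1, β=-9; u≡3, v≡7 (mod 8); ε(u)ε(v)=1·1, αω(v)=1·0, βω(u)=-9·1; sum ≡ 0  ⇒  +1.
(a,b)_5: α=2, u≡2; β=4, v≡4 (mod 5); (2|5)=-1, (4|5)=+1; sign (−1)^0·-1^4·+1^2 = +1.
(a,b)_∞: sgn(-58)=−, sgn(-14674)=−, so -1.
(a,b)_13: α=-2, u≡2; β=-4, v≡1 (mod 13); (2|13)=-1, (1|13)=+1; sign (−1)^0·-1^-4·+1^-2 = +1.
(a,b)_11: α=0, u≡10; β=3, v≡7 (mod 11); (10|11)=-1, (7|11)=-1; sign (−1)^0·-1^3·-1^0 = -1.
(a,b)_23: α=0, u≡19; β=1, v≡8 (mod 23); (19|23)=-1, (8|23)=+1; sign (−1)^0·-1^1·+1^0 = -1.
(a,b)_3: α=2, u≡2; β=4, v≡2 (mod 3); (2|3)=-1, (2|3)=-1; sign (−1)^0·-1^4·-1^2 = +1.
|Ram(-58, -14674)| = 4, even; anisotropic at {11, 23, 29, ∞}.

[11, 23, 29, inf]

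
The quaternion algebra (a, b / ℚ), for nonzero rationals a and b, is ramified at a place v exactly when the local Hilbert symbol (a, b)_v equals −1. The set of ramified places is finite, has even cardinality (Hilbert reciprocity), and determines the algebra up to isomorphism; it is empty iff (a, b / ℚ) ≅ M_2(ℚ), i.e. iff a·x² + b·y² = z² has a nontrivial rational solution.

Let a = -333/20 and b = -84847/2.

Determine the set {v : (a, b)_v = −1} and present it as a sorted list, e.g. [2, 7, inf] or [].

[23, inf]

Mod squares: a ≡ -185, b ≡ -169694. Check v ∈ {∞, 2, 3, 5, 7, 17, 23, 31, 37}.
v=5: a=5^-1·(≡3), b=5^0·(≡4) mod 5; (3|5)=-1, (4|5)=+1; (−1)^{-1·0·2}·(-1)^0·(+1)^-1 = +1.
v=2: v_2(a)=-2, v_2(b)=-1; units ≡ 7, 1 (mod 8); ε·ε+αω+βω = 1·0+-2·0+-1·0 ≡ 0  ⇒  (a,b)_2 = +1.
v=37: a=37^1·(≡31), b=37^0·(≡34) mod 37; (31|37)=-1, (34|37)=+1; (−1)^{1·0·18}·(-1)^0·(+1)^1 = +1.
v=7: a=7^0·(≡4), b=7^1·(≡5) mod 7; (4|7)=+1, (5|7)=-1; (−1)^{0·1·3}·(+1)^1·(-1)^0 = +1.
v=31: a=31^0·(≡19), b=31^1·(≡11) mod 31; (19|31)=+1, (11|31)=-1; (−1)^{0·1·15}·(+1)^1·(-1)^0 = +1.
v=∞: -185 < 0 and -169694 < 0  ⇒  (a,b)_∞ = -1.
v=23: a=23^0·(≡19), b=23^1·(≡7) mod 23; (19|23)=-1, (7|23)=-1; (−1)^{0·1·11}·(-1)^1·(-1)^0 = -1.
v=17: a=17^0·(≡8), b=17^1·(≡12) mod 17; (8|17)=+1, (12|17)=-1; (−1)^{0·1·8}·(+1)^1·(-1)^0 = +1.
v=3: a=3^2·(≡1), b=3^0·(≡1) mod 3; (1|3)=+1, (1|3)=+1; (−1)^{2·0·1}·(+1)^0·(+1)^2 = +1.
Ram(-185, -169694) = {23, ∞}; no ℚ_23-point on the conic.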